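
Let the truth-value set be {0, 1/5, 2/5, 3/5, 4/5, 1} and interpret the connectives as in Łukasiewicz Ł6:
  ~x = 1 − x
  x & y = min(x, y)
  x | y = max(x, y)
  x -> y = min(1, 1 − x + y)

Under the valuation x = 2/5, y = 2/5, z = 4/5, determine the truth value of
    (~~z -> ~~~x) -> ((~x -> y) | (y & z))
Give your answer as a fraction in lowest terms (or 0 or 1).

~z = ~4/5 = 1/5
~~z = ~1/5 = 4/5
~x = ~2/5 = 3/5
~~x = ~3/5 = 2/5
~~~x = ~2/5 = 3/5
~~z -> ~~~x = 4/5 -> 3/5 = 4/5
~x = ~2/5 = 3/5
~x -> y = 3/5 -> 2/5 = 4/5
y & z = 2/5 & 4/5 = 2/5
(~x -> y) | (y & z) = 4/5 | 2/5 = 4/5
(~~z -> ~~~x) -> ((~x -> y) | (y & z)) = 4/5 -> 4/5 = 1

1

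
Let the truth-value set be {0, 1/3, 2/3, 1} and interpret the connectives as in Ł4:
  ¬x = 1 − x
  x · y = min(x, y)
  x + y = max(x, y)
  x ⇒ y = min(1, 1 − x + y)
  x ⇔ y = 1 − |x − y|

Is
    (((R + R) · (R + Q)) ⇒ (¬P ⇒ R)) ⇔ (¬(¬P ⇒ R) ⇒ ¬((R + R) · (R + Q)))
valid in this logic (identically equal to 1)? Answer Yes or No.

Yes

At P = 2/3, Q = 1/3, R = 1, for instance:
R + R = 1 + 1 = 1
R + Q = 1 + 1/3 = 1
(R + R) · (R + Q) = 1 · 1 = 1
¬P = ¬2/3 = 1/3
¬P ⇒ R = 1/3 ⇒ 1 = 1
((R + R) · (R + Q)) ⇒ (¬P ⇒ R) = 1 ⇒ 1 = 1
¬(¬P ⇒ R) = ¬1 = 0
¬((R + R) · (R + Q)) = ¬1 = 0
¬(¬P ⇒ R) ⇒ ¬((R + R) · (R + Q)) = 0 ⇒ 0 = 1
(((R + R) · (R + Q)) ⇒ (¬P ⇒ R)) ⇔ (¬(¬P ⇒ R) ⇒ ¬((R + R) · (R + Q))) = 1 ⇔ 1 = 1
and checking the remaining 63 assignments likewise gives ≥ 1 in every case.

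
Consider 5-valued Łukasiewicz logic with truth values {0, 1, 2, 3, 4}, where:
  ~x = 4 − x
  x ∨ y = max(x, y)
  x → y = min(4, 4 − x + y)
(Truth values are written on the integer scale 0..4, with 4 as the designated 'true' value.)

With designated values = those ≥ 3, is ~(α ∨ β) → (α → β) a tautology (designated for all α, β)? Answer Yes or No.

Yes

At α = 1, β = 0, for instance:
α ∨ β = 1 ∨ 0 = 1
~(α ∨ β) = ~1 = 3
α → β = 1 → 0 = 3
~(α ∨ β) → (α → β) = 3 → 3 = 4
and checking the remaining 24 assignments likewise gives ≥ 3 in every case.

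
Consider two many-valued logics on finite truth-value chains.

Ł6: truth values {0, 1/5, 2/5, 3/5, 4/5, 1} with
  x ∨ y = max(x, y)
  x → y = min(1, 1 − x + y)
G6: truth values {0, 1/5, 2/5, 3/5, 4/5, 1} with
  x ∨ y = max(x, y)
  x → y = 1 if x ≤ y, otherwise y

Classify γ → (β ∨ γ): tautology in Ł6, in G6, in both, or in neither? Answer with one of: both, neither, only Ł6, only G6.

both

In Ł6: every assignment gives 1 — tautology.
In G6: every assignment gives 1 — tautology.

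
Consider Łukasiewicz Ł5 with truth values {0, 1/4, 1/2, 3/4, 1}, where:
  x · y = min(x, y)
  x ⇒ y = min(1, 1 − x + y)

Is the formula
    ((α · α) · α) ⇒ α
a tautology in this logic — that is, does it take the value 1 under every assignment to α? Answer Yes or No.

α = 0 ↦ 1
α = 1/4 ↦ 1
α = 1/2 ↦ 1
α = 3/4 ↦ 1
α = 1 ↦ 1
Every assignment gives a value ≥ 1.

Yes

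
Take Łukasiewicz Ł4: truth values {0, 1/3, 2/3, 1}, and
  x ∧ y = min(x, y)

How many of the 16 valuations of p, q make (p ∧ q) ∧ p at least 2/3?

4

p = 0, q = 0 ↦ 0  <
p = 0, q = 1/3 ↦ 0  <
p = 0, q = 2/3 ↦ 0  <
p = 0, q = 1 ↦ 0  <
p = 1/3, q = 0 ↦ 0  <
p = 1/3, q = 1/3 ↦ 1/3  <
p = 1/3, q = 2/3 ↦ 1/3  <
p = 1/3, q = 1 ↦ 1/3  <
p = 2/3, q = 0 ↦ 0  <
p = 2/3, q = 1/3 ↦ 1/3  <
p = 2/3, q = 2/3 ↦ 2/3  ≥
p = 2/3, q = 1 ↦ 2/3  ≥
p = 1, q = 0 ↦ 0  <
p = 1, q = 1/3 ↦ 1/3  <
p = 1, q = 2/3 ↦ 2/3  ≥
p = 1, q = 1 ↦ 1  ≥
So 4 of the 16 assignments meet the threshold.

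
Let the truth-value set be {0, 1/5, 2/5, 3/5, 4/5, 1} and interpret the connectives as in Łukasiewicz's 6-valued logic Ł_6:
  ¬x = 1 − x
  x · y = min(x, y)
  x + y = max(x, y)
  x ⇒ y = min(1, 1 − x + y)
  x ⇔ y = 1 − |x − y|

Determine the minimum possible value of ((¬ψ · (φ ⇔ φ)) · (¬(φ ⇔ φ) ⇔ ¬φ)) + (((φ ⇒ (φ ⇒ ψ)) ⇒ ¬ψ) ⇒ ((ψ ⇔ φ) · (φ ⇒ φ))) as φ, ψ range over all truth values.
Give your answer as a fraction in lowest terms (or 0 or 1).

Take φ = 2/5, ψ = 0:
¬ψ = ¬0 = 1
φ ⇔ φ = 2/5 ⇔ 2/5 = 1
¬ψ · (φ ⇔ φ) = 1 · 1 = 1
φ ⇔ φ = 2/5 ⇔ 2/5 = 1
¬(φ ⇔ φ) = ¬1 = 0
¬φ = ¬2/5 = 3/5
¬(φ ⇔ φ) ⇔ ¬φ = 0 ⇔ 3/5 = 2/5
(¬ψ · (φ ⇔ φ)) · (¬(φ ⇔ φ) ⇔ ¬φ) = 1 · 2/5 = 2/5
φ ⇒ ψ = 2/5 ⇒ 0 = 3/5
φ ⇒ (φ ⇒ ψ) = 2/5 ⇒ 3/5 = 1
¬ψ = ¬0 = 1
(φ ⇒ (φ ⇒ ψ)) ⇒ ¬ψ = 1 ⇒ 1 = 1
ψ ⇔ φ = 0 ⇔ 2/5 = 3/5
φ ⇒ φ = 2/5 ⇒ 2/5 = 1
(ψ ⇔ φ) · (φ ⇒ φ) = 3/5 · 1 = 3/5
((φ ⇒ (φ ⇒ ψ)) ⇒ ¬ψ) ⇒ ((ψ ⇔ φ) · (φ ⇒ φ)) = 1 ⇒ 3/5 = 3/5
((¬ψ · (φ ⇔ φ)) · (¬(φ ⇔ φ) ⇔ ¬φ)) + (((φ ⇒ (φ ⇒ ψ)) ⇒ ¬ψ) ⇒ ((ψ ⇔ φ) · (φ ⇒ φ))) = 2/5 + 3/5 = 3/5
No assignment yields a value below 3/5, so this is the minimum.

3/5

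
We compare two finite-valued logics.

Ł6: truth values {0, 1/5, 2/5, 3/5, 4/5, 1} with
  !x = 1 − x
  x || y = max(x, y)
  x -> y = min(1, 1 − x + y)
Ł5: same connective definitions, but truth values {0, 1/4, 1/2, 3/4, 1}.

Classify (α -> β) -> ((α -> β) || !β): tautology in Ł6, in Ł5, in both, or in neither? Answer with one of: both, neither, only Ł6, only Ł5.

both

In Ł6: every assignment gives 1 — tautology.
In Ł5: every assignment gives 1 — tautology.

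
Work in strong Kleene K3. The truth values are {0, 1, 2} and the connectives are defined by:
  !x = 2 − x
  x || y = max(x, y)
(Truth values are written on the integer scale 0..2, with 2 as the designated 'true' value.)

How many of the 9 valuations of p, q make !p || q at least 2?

5

p = 0, q = 0 ↦ 2  ≥
p = 0, q = 1 ↦ 2  ≥
p = 0, q = 2 ↦ 2  ≥
p = 1, q = 0 ↦ 1  <
p = 1, q = 1 ↦ 1  <
p = 1, q = 2 ↦ 2  ≥
p = 2, q = 0 ↦ 0  <
p = 2, q = 1 ↦ 1  <
p = 2, q = 2 ↦ 2  ≥
So 5 of the 9 assignments meet the threshold.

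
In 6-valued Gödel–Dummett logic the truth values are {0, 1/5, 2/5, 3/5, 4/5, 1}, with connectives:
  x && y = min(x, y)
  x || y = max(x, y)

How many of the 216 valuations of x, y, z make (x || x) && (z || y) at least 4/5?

40

value 1: 11 assignments (counts)
value 4/5: 29 assignments (counts)
value 3/5: 41 assignments
value 2/5: 47 assignments
value 1/5: 47 assignments
value 0: 41 assignments
So 40 of the 216 assignments meet the threshold.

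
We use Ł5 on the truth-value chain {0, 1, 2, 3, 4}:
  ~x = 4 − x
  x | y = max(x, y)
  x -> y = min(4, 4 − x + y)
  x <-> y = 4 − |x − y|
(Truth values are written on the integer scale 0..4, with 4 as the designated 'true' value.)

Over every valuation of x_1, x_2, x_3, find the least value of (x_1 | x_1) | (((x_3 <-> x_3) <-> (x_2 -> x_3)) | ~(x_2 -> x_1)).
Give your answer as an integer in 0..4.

2

Take x_1 = 0, x_2 = 2, x_3 = 0:
x_1 | x_1 = 0 | 0 = 0
x_3 <-> x_3 = 0 <-> 0 = 4
x_2 -> x_3 = 2 -> 0 = 2
(x_3 <-> x_3) <-> (x_2 -> x_3) = 4 <-> 2 = 2
x_2 -> x_1 = 2 -> 0 = 2
~(x_2 -> x_1) = ~2 = 2
((x_3 <-> x_3) <-> (x_2 -> x_3)) | ~(x_2 -> x_1) = 2 | 2 = 2
(x_1 | x_1) | (((x_3 <-> x_3) <-> (x_2 -> x_3)) | ~(x_2 -> x_1)) = 0 | 2 = 2
No assignment yields a value below 2, so this is the minimum.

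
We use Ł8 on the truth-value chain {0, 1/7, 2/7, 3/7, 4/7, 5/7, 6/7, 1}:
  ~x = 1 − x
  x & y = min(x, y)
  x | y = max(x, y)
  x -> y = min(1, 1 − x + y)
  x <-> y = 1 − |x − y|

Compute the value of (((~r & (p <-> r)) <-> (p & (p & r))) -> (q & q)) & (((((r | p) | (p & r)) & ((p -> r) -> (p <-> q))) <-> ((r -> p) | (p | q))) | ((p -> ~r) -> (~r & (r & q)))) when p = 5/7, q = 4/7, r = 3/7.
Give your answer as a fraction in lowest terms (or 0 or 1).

~r = ~3/7 = 4/7
p <-> r = 5/7 <-> 3/7 = 5/7
~r & (p <-> r) = 4/7 & 5/7 = 4/7
p & r = 5/7 & 3/7 = 3/7
p & (p & r) = 5/7 & 3/7 = 3/7
(~r & (p <-> r)) <-> (p & (p & r)) = 4/7 <-> 3/7 = 6/7
q & q = 4/7 & 4/7 = 4/7
((~r & (p <-> r)) <-> (p & (p & r))) -> (q & q) = 6/7 -> 4/7 = 5/7
r | p = 3/7 | 5/7 = 5/7
p & r = 5/7 & 3/7 = 3/7
(r | p) | (p & r) = 5/7 | 3/7 = 5/7
p -> r = 5/7 -> 3/7 = 5/7
p <-> q = 5/7 <-> 4/7 = 6/7
(p -> r) -> (p <-> q) = 5/7 -> 6/7 = 1
((r | p) | (p & r)) & ((p -> r) -> (p <-> q)) = 5/7 & 1 = 5/7
r -> p = 3/7 -> 5/7 = 1
p | q = 5/7 | 4/7 = 5/7
(r -> p) | (p | q) = 1 | 5/7 = 1
(((r | p) | (p & r)) & ((p -> r) -> (p <-> q))) <-> ((r -> p) | (p | q)) = 5/7 <-> 1 = 5/7
~r = ~3/7 = 4/7
p -> ~r = 5/7 -> 4/7 = 6/7
~r = ~3/7 = 4/7
r & q = 3/7 & 4/7 = 3/7
~r & (r & q) = 4/7 & 3/7 = 3/7
(p -> ~r) -> (~r & (r & q)) = 6/7 -> 3/7 = 4/7
((((r | p) | (p & r)) & ((p -> r) -> (p <-> q))) <-> ((r -> p) | (p | q))) | ((p -> ~r) -> (~r & (r & q))) = 5/7 | 4/7 = 5/7
(((~r & (p <-> r)) <-> (p & (p & r))) -> (q & q)) & (((((r | p) | (p & r)) & ((p -> r) -> (p <-> q))) <-> ((r -> p) | (p | q))) | ((p -> ~r) -> (~r & (r & q)))) = 5/7 & 5/7 = 5/7

5/7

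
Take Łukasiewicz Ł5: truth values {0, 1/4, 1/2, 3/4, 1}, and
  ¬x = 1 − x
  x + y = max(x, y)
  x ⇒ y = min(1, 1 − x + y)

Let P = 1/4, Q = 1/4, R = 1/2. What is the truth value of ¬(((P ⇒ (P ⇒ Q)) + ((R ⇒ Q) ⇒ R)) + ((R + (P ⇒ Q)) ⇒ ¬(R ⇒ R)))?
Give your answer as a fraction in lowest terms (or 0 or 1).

0

P ⇒ Q = 1/4 ⇒ 1/4 = 1
P ⇒ (P ⇒ Q) = 1/4 ⇒ 1 = 1
R ⇒ Q = 1/2 ⇒ 1/4 = 3/4
(R ⇒ Q) ⇒ R = 3/4 ⇒ 1/2 = 3/4
(P ⇒ (P ⇒ Q)) + ((R ⇒ Q) ⇒ R) = 1 + 3/4 = 1
P ⇒ Q = 1/4 ⇒ 1/4 = 1
R + (P ⇒ Q) = 1/2 + 1 = 1
R ⇒ R = 1/2 ⇒ 1/2 = 1
¬(R ⇒ R) = ¬1 = 0
(R + (P ⇒ Q)) ⇒ ¬(R ⇒ R) = 1 ⇒ 0 = 0
((P ⇒ (P ⇒ Q)) + ((R ⇒ Q) ⇒ R)) + ((R + (P ⇒ Q)) ⇒ ¬(R ⇒ R)) = 1 + 0 = 1
¬(((P ⇒ (P ⇒ Q)) + ((R ⇒ Q) ⇒ R)) + ((R + (P ⇒ Q)) ⇒ ¬(R ⇒ R))) = ¬1 = 0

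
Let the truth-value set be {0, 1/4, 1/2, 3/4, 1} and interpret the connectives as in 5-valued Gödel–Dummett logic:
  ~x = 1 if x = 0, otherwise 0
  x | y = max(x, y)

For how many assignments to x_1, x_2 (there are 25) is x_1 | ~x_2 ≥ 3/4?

13

value 1: 9 assignments (counts)
value 3/4: 4 assignments (counts)
value 1/2: 4 assignments
value 1/4: 4 assignments
value 0: 4 assignments
So 13 of the 25 assignments meet the threshold.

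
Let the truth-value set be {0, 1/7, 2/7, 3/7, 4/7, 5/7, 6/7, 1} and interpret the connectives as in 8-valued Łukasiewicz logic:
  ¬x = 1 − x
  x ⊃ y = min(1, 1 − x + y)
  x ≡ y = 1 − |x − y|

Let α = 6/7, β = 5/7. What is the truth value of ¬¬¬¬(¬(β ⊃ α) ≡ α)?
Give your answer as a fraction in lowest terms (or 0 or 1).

1/7

β ⊃ α = 5/7 ⊃ 6/7 = 1
¬(β ⊃ α) = ¬1 = 0
¬(β ⊃ α) ≡ α = 0 ≡ 6/7 = 1/7
¬(¬(β ⊃ α) ≡ α) = ¬1/7 = 6/7
¬¬(¬(β ⊃ α) ≡ α) = ¬6/7 = 1/7
¬¬¬(¬(β ⊃ α) ≡ α) = ¬1/7 = 6/7
¬¬¬¬(¬(β ⊃ α) ≡ α) = ¬6/7 = 1/7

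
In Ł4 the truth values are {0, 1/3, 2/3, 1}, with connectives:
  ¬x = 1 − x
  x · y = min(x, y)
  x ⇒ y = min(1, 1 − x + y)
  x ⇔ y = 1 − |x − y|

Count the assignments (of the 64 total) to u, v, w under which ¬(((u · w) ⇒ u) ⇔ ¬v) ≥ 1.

value 1: 16 assignments (counts)
value 2/3: 16 assignments
value 1/3: 16 assignments
value 0: 16 assignments
So 16 of the 64 assignments meet the threshold.

16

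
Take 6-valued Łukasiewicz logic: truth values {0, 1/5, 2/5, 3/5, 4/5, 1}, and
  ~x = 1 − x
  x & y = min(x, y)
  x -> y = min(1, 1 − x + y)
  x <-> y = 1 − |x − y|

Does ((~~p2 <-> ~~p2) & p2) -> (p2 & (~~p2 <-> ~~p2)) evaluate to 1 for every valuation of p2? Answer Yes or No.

Yes

p2 = 0 ↦ 1
p2 = 1/5 ↦ 1
p2 = 2/5 ↦ 1
p2 = 3/5 ↦ 1
p2 = 4/5 ↦ 1
p2 = 1 ↦ 1
Every assignment gives a value ≥ 1.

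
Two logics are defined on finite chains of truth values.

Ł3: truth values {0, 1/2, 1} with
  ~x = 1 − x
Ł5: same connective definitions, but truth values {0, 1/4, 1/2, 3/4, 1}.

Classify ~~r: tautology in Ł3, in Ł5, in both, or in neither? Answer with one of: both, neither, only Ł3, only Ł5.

neither

In Ł3: at r = 0 the value is 0 — not a tautology.
In Ł5: at r = 0 the value is 0 — not a tautology.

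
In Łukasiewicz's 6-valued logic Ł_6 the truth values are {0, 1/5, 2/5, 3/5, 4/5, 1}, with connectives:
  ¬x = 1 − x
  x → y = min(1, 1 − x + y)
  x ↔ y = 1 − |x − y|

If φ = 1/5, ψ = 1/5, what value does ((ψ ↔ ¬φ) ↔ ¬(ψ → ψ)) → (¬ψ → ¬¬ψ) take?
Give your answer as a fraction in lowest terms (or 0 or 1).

4/5

¬φ = ¬1/5 = 4/5
ψ ↔ ¬φ = 1/5 ↔ 4/5 = 2/5
ψ → ψ = 1/5 → 1/5 = 1
¬(ψ → ψ) = ¬1 = 0
(ψ ↔ ¬φ) ↔ ¬(ψ → ψ) = 2/5 ↔ 0 = 3/5
¬ψ = ¬1/5 = 4/5
¬ψ = ¬1/5 = 4/5
¬¬ψ = ¬4/5 = 1/5
¬ψ → ¬¬ψ = 4/5 → 1/5 = 2/5
((ψ ↔ ¬φ) ↔ ¬(ψ → ψ)) → (¬ψ → ¬¬ψ) = 3/5 → 2/5 = 4/5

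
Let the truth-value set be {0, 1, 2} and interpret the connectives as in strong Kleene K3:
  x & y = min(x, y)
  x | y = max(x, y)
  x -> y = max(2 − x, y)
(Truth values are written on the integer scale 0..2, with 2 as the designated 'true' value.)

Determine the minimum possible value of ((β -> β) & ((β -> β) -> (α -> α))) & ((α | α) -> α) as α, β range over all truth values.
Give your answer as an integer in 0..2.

Take α = 0, β = 1:
β -> β = 1 -> 1 = 1
β -> β = 1 -> 1 = 1
α -> α = 0 -> 0 = 2
(β -> β) -> (α -> α) = 1 -> 2 = 2
(β -> β) & ((β -> β) -> (α -> α)) = 1 & 2 = 1
α | α = 0 | 0 = 0
(α | α) -> α = 0 -> 0 = 2
((β -> β) & ((β -> β) -> (α -> α))) & ((α | α) -> α) = 1 & 2 = 1
No assignment yields a value below 1, so this is the minimum.

1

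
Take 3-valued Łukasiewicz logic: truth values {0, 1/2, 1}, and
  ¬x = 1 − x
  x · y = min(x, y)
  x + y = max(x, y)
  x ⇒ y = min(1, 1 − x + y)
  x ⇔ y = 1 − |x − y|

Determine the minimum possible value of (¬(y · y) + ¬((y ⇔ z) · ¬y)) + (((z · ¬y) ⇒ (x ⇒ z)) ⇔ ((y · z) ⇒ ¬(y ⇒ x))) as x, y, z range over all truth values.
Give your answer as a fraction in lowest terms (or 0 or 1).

Take x = 1/2, y = 1/2, z = 1/2:
y · y = 1/2 · 1/2 = 1/2
¬(y · y) = ¬1/2 = 1/2
y ⇔ z = 1/2 ⇔ 1/2 = 1
¬y = ¬1/2 = 1/2
(y ⇔ z) · ¬y = 1 · 1/2 = 1/2
¬((y ⇔ z) · ¬y) = ¬1/2 = 1/2
¬(y · y) + ¬((y ⇔ z) · ¬y) = 1/2 + 1/2 = 1/2
¬y = ¬1/2 = 1/2
z · ¬y = 1/2 · 1/2 = 1/2
x ⇒ z = 1/2 ⇒ 1/2 = 1
(z · ¬y) ⇒ (x ⇒ z) = 1/2 ⇒ 1 = 1
y · z = 1/2 · 1/2 = 1/2
y ⇒ x = 1/2 ⇒ 1/2 = 1
¬(y ⇒ x) = ¬1 = 0
(y · z) ⇒ ¬(y ⇒ x) = 1/2 ⇒ 0 = 1/2
((z · ¬y) ⇒ (x ⇒ z)) ⇔ ((y · z) ⇒ ¬(y ⇒ x)) = 1 ⇔ 1/2 = 1/2
(¬(y · y) + ¬((y ⇔ z) · ¬y)) + (((z · ¬y) ⇒ (x ⇒ z)) ⇔ ((y · z) ⇒ ¬(y ⇒ x))) = 1/2 + 1/2 = 1/2
No assignment yields a value below 1/2, so this is the minimum.

1/2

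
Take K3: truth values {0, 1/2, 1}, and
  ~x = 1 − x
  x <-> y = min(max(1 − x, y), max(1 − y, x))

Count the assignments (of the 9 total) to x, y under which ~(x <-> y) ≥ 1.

2

x = 0, y = 0 ↦ 0  <
x = 0, y = 1/2 ↦ 1/2  <
x = 0, y = 1 ↦ 1  ≥
x = 1/2, y = 0 ↦ 1/2  <
x = 1/2, y = 1/2 ↦ 1/2  <
x = 1/2, y = 1 ↦ 1/2  <
x = 1, y = 0 ↦ 1  ≥
x = 1, y = 1/2 ↦ 1/2  <
x = 1, y = 1 ↦ 0  <
So 2 of the 9 assignments meet the threshold.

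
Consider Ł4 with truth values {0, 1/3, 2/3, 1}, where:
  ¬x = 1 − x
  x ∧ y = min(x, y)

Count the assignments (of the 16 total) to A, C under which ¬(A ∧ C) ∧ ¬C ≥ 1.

A = 0, C = 0 ↦ 1  ≥
A = 0, C = 1/3 ↦ 2/3  <
A = 0, C = 2/3 ↦ 1/3  <
A = 0, C = 1 ↦ 0  <
A = 1/3, C = 0 ↦ 1  ≥
A = 1/3, C = 1/3 ↦ 2/3  <
A = 1/3, C = 2/3 ↦ 1/3  <
A = 1/3, C = 1 ↦ 0  <
A = 2/3, C = 0 ↦ 1  ≥
A = 2/3, C = 1/3 ↦ 2/3  <
A = 2/3, C = 2/3 ↦ 1/3  <
A = 2/3, C = 1 ↦ 0  <
A = 1, C = 0 ↦ 1  ≥
A = 1, C = 1/3 ↦ 2/3  <
A = 1, C = 2/3 ↦ 1/3  <
A = 1, C = 1 ↦ 0  <
So 4 of the 16 assignments meet the threshold.

4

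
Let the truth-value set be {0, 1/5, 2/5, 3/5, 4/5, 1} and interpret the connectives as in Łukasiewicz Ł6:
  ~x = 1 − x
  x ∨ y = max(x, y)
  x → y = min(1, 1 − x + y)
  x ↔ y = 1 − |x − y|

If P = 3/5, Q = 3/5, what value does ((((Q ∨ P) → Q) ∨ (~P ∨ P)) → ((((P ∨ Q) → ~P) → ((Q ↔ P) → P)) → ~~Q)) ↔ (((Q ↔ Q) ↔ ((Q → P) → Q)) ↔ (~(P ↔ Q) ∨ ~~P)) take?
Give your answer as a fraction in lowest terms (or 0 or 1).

4/5

Q ∨ P = 3/5 ∨ 3/5 = 3/5
(Q ∨ P) → Q = 3/5 → 3/5 = 1
~P = ~3/5 = 2/5
~P ∨ P = 2/5 ∨ 3/5 = 3/5
((Q ∨ P) → Q) ∨ (~P ∨ P) = 1 ∨ 3/5 = 1
P ∨ Q = 3/5 ∨ 3/5 = 3/5
~P = ~3/5 = 2/5
(P ∨ Q) → ~P = 3/5 → 2/5 = 4/5
Q ↔ P = 3/5 ↔ 3/5 = 1
(Q ↔ P) → P = 1 → 3/5 = 3/5
((P ∨ Q) → ~P) → ((Q ↔ P) → P) = 4/5 → 3/5 = 4/5
~Q = ~3/5 = 2/5
~~Q = ~2/5 = 3/5
(((P ∨ Q) → ~P) → ((Q ↔ P) → P)) → ~~Q = 4/5 → 3/5 = 4/5
(((Q ∨ P) → Q) ∨ (~P ∨ P)) → ((((P ∨ Q) → ~P) → ((Q ↔ P) → P)) → ~~Q) = 1 → 4/5 = 4/5
Q ↔ Q = 3/5 ↔ 3/5 = 1
Q → P = 3/5 → 3/5 = 1
(Q → P) → Q = 1 → 3/5 = 3/5
(Q ↔ Q) ↔ ((Q → P) → Q) = 1 ↔ 3/5 = 3/5
P ↔ Q = 3/5 ↔ 3/5 = 1
~(P ↔ Q) = ~1 = 0
~P = ~3/5 = 2/5
~~P = ~2/5 = 3/5
~(P ↔ Q) ∨ ~~P = 0 ∨ 3/5 = 3/5
((Q ↔ Q) ↔ ((Q → P) → Q)) ↔ (~(P ↔ Q) ∨ ~~P) = 3/5 ↔ 3/5 = 1
((((Q ∨ P) → Q) ∨ (~P ∨ P)) → ((((P ∨ Q) → ~P) → ((Q ↔ P) → P)) → ~~Q)) ↔ (((Q ↔ Q) ↔ ((Q → P) → Q)) ↔ (~(P ↔ Q) ∨ ~~P)) = 4/5 ↔ 1 = 4/5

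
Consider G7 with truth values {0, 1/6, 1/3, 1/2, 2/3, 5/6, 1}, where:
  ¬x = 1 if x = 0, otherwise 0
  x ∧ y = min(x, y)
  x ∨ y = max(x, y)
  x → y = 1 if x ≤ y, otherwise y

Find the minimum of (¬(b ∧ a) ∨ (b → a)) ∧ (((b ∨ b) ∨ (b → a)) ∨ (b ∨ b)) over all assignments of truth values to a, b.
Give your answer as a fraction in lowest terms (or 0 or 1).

Take a = 0, b = 1/6:
b ∧ a = 1/6 ∧ 0 = 0
¬(b ∧ a) = ¬0 = 1
b → a = 1/6 → 0 = 0
¬(b ∧ a) ∨ (b → a) = 1 ∨ 0 = 1
b ∨ b = 1/6 ∨ 1/6 = 1/6
b → a = 1/6 → 0 = 0
(b ∨ b) ∨ (b → a) = 1/6 ∨ 0 = 1/6
b ∨ b = 1/6 ∨ 1/6 = 1/6
((b ∨ b) ∨ (b → a)) ∨ (b ∨ b) = 1/6 ∨ 1/6 = 1/6
(¬(b ∧ a) ∨ (b → a)) ∧ (((b ∨ b) ∨ (b → a)) ∨ (b ∨ b)) = 1 ∧ 1/6 = 1/6
No assignment yields a value below 1/6, so this is the minimum.

1/6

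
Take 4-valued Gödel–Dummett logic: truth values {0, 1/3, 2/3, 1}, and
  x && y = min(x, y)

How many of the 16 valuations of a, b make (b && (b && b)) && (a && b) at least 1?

a = 0, b = 0 ↦ 0  <
a = 0, b = 1/3 ↦ 0  <
a = 0, b = 2/3 ↦ 0  <
a = 0, b = 1 ↦ 0  <
a = 1/3, b = 0 ↦ 0  <
a = 1/3, b = 1/3 ↦ 1/3  <
a = 1/3, b = 2/3 ↦ 1/3  <
a = 1/3, b = 1 ↦ 1/3  <
a = 2/3, b = 0 ↦ 0  <
a = 2/3, b = 1/3 ↦ 1/3  <
a = 2/3, b = 2/3 ↦ 2/3  <
a = 2/3, b = 1 ↦ 2/3  <
a = 1, b = 0 ↦ 0  <
a = 1, b = 1/3 ↦ 1/3  <
a = 1, b = 2/3 ↦ 2/3  <
a = 1, b = 1 ↦ 1  ≥
So 1 of the 16 assignments meets the threshold.

1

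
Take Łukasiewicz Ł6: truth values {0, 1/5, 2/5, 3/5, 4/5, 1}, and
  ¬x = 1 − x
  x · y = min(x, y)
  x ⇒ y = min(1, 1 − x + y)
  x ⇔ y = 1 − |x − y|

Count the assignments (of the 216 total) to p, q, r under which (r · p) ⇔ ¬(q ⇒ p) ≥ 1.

value 1: 39 assignments (counts)
value 4/5: 58 assignments
value 3/5: 46 assignments
value 2/5: 38 assignments
value 1/5: 23 assignments
value 0: 12 assignments
So 39 of the 216 assignments meet the threshold.

39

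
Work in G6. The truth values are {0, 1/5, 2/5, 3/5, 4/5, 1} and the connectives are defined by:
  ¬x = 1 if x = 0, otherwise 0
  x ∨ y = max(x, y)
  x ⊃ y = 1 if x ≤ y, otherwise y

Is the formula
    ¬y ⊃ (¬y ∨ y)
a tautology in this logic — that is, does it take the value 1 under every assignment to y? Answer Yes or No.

Yes

y = 0 ↦ 1
y = 1/5 ↦ 1
y = 2/5 ↦ 1
y = 3/5 ↦ 1
y = 4/5 ↦ 1
y = 1 ↦ 1
Every assignment gives a value ≥ 1.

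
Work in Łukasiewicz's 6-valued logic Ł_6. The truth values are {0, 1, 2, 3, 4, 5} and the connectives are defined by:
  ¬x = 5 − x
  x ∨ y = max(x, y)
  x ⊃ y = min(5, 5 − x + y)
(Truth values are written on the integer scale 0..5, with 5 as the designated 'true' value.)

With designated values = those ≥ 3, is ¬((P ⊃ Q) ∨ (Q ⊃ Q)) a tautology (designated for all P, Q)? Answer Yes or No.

No

Counterexample: take P = 0, Q = 0.
P ⊃ Q = 0 ⊃ 0 = 5
Q ⊃ Q = 0 ⊃ 0 = 5
(P ⊃ Q) ∨ (Q ⊃ Q) = 5 ∨ 5 = 5
¬((P ⊃ Q) ∨ (Q ⊃ Q)) = ¬5 = 0
This gives 0, which is below 3.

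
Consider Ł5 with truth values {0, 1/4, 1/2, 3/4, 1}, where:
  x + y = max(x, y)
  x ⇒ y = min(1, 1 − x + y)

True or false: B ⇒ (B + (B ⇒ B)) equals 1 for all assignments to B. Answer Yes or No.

Yes

B = 0 ↦ 1
B = 1/4 ↦ 1
B = 1/2 ↦ 1
B = 3/4 ↦ 1
B = 1 ↦ 1
Every assignment gives a value ≥ 1.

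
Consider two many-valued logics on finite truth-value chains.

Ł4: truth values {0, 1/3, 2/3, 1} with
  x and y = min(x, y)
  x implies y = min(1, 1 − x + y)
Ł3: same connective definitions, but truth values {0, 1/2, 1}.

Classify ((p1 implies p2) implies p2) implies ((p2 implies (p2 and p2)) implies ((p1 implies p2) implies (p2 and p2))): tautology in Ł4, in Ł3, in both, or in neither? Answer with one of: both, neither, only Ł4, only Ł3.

both

In Ł4: every assignment gives 1 — tautology.
In Ł3: every assignment gives 1 — tautology.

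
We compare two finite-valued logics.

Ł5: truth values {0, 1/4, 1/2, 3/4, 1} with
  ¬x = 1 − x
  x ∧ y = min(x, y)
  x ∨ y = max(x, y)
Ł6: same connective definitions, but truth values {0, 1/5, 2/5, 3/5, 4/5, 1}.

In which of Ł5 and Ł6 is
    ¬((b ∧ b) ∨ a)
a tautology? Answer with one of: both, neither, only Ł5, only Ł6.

In Ł5: at a = 0, b = 1/4 the value is 3/4 — not a tautology.
In Ł6: at a = 0, b = 1/5 the value is 4/5 — not a tautology.

neither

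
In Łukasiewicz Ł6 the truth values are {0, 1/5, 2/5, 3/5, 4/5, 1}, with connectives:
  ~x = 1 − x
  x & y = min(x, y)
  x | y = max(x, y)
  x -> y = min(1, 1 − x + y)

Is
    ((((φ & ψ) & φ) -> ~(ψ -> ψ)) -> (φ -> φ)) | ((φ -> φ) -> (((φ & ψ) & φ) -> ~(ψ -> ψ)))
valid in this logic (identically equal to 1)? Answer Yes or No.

Yes

At φ = 4/5, ψ = 0, for instance:
φ & ψ = 4/5 & 0 = 0
(φ & ψ) & φ = 0 & 4/5 = 0
ψ -> ψ = 0 -> 0 = 1
~(ψ -> ψ) = ~1 = 0
((φ & ψ) & φ) -> ~(ψ -> ψ) = 0 -> 0 = 1
φ -> φ = 4/5 -> 4/5 = 1
(((φ & ψ) & φ) -> ~(ψ -> ψ)) -> (φ -> φ) = 1 -> 1 = 1
(φ -> φ) -> (((φ & ψ) & φ) -> ~(ψ -> ψ)) = 1 -> 1 = 1
((((φ & ψ) & φ) -> ~(ψ -> ψ)) -> (φ -> φ)) | ((φ -> φ) -> (((φ & ψ) & φ) -> ~(ψ -> ψ))) = 1 | 1 = 1
and checking the remaining 35 assignments likewise gives ≥ 1 in every case.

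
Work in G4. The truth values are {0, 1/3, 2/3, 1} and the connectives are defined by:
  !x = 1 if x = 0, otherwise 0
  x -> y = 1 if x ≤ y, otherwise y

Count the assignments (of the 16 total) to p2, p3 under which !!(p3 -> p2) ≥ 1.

13

p2 = 0, p3 = 0 ↦ 1  ≥
p2 = 0, p3 = 1/3 ↦ 0  <
p2 = 0, p3 = 2/3 ↦ 0  <
p2 = 0, p3 = 1 ↦ 0  <
p2 = 1/3, p3 = 0 ↦ 1  ≥
p2 = 1/3, p3 = 1/3 ↦ 1  ≥
p2 = 1/3, p3 = 2/3 ↦ 1  ≥
p2 = 1/3, p3 = 1 ↦ 1  ≥
p2 = 2/3, p3 = 0 ↦ 1  ≥
p2 = 2/3, p3 = 1/3 ↦ 1  ≥
p2 = 2/3, p3 = 2/3 ↦ 1  ≥
p2 = 2/3, p3 = 1 ↦ 1  ≥
p2 = 1, p3 = 0 ↦ 1  ≥
p2 = 1, p3 = 1/3 ↦ 1  ≥
p2 = 1, p3 = 2/3 ↦ 1  ≥
p2 = 1, p3 = 1 ↦ 1  ≥
So 13 of the 16 assignments meet the threshold.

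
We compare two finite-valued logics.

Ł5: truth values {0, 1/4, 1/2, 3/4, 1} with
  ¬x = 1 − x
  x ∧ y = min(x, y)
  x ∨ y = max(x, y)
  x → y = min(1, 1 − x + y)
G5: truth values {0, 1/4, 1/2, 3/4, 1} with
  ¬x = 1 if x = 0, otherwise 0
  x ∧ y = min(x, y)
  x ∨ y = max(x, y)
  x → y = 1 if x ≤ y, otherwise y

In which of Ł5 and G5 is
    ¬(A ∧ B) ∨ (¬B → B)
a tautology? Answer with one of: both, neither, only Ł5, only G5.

In Ł5: at A = 1/4, B = 1/4 the value is 3/4 — not a tautology.
In G5: every assignment gives 1 — tautology.

only G5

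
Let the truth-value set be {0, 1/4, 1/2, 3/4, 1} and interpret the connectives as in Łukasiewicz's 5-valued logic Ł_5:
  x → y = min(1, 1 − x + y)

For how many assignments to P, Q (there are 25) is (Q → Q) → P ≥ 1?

value 1: 5 assignments (counts)
value 3/4: 5 assignments
value 1/2: 5 assignments
value 1/4: 5 assignments
value 0: 5 assignments
So 5 of the 25 assignments meet the threshold.

5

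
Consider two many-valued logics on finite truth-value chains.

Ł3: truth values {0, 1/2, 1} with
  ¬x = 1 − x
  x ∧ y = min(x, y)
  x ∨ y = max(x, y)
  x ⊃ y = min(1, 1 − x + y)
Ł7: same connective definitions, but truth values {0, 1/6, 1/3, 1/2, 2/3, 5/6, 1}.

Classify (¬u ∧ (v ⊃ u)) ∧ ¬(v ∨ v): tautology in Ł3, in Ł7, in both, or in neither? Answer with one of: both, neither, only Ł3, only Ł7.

In Ł3: at u = 0, v = 1/2 the value is 1/2 — not a tautology.
In Ł7: at u = 0, v = 1/6 the value is 5/6 — not a tautology.

neither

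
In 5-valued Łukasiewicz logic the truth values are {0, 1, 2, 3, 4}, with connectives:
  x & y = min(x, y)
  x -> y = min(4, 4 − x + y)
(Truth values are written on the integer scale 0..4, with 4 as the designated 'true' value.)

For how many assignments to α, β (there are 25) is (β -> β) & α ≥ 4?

5

value 4: 5 assignments (counts)
value 3: 5 assignments
value 2: 5 assignments
value 1: 5 assignments
value 0: 5 assignments
So 5 of the 25 assignments meet the threshold.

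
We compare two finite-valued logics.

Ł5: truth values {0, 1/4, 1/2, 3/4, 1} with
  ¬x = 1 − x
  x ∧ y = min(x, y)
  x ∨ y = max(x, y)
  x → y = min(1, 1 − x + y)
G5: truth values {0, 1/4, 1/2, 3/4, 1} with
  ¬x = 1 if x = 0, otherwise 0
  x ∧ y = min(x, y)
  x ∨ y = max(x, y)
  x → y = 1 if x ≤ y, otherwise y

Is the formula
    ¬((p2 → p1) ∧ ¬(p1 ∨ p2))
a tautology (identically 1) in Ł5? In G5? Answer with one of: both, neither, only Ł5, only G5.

In Ł5: at p1 = 0, p2 = 0 the value is 0 — not a tautology.
In G5: at p1 = 0, p2 = 0 the value is 0 — not a tautology.

neither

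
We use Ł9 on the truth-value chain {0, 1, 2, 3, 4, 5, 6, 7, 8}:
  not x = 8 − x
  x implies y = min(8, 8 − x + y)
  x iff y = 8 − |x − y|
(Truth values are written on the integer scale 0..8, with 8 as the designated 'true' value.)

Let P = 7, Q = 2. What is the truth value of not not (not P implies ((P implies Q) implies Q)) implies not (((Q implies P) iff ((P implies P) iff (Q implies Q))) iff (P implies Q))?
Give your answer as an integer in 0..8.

not P = not 7 = 1
P implies Q = 7 implies 2 = 3
(P implies Q) implies Q = 3 implies 2 = 7
not P implies ((P implies Q) implies Q) = 1 implies 7 = 8
not (not P implies ((P implies Q) implies Q)) = not 8 = 0
not not (not P implies ((P implies Q) implies Q)) = not 0 = 8
Q implies P = 2 implies 7 = 8
P implies P = 7 implies 7 = 8
Q implies Q = 2 implies 2 = 8
(P implies P) iff (Q implies Q) = 8 iff 8 = 8
(Q implies P) iff ((P implies P) iff (Q implies Q)) = 8 iff 8 = 8
P implies Q = 7 implies 2 = 3
((Q implies P) iff ((P implies P) iff (Q implies Q))) iff (P implies Q) = 8 iff 3 = 3
not (((Q implies P) iff ((P implies P) iff (Q implies Q))) iff (P implies Q)) = not 3 = 5
not not (not P implies ((P implies Q) implies Q)) implies not (((Q implies P) iff ((P implies P) iff (Q implies Q))) iff (P implies Q)) = 8 implies 5 = 5

5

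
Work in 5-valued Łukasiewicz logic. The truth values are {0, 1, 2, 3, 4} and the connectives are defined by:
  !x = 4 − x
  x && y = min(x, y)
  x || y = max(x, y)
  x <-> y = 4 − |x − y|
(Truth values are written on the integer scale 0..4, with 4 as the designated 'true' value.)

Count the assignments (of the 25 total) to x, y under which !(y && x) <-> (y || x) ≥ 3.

13

value 4: 5 assignments (counts)
value 3: 8 assignments (counts)
value 2: 6 assignments
value 1: 4 assignments
value 0: 2 assignments
So 13 of the 25 assignments meet the threshold.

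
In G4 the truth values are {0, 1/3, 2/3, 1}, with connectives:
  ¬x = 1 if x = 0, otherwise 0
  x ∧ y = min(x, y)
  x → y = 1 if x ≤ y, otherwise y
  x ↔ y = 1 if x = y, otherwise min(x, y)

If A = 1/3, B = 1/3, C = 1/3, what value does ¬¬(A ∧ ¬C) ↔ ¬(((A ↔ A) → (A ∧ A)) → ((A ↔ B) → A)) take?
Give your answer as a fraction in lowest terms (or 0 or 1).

1

¬C = ¬1/3 = 0
A ∧ ¬C = 1/3 ∧ 0 = 0
¬(A ∧ ¬C) = ¬0 = 1
¬¬(A ∧ ¬C) = ¬1 = 0
A ↔ A = 1/3 ↔ 1/3 = 1
A ∧ A = 1/3 ∧ 1/3 = 1/3
(A ↔ A) → (A ∧ A) = 1 → 1/3 = 1/3
A ↔ B = 1/3 ↔ 1/3 = 1
(A ↔ B) → A = 1 → 1/3 = 1/3
((A ↔ A) → (A ∧ A)) → ((A ↔ B) → A) = 1/3 → 1/3 = 1
¬(((A ↔ A) → (A ∧ A)) → ((A ↔ B) → A)) = ¬1 = 0
¬¬(A ∧ ¬C) ↔ ¬(((A ↔ A) → (A ∧ A)) → ((A ↔ B) → A)) = 0 ↔ 0 = 1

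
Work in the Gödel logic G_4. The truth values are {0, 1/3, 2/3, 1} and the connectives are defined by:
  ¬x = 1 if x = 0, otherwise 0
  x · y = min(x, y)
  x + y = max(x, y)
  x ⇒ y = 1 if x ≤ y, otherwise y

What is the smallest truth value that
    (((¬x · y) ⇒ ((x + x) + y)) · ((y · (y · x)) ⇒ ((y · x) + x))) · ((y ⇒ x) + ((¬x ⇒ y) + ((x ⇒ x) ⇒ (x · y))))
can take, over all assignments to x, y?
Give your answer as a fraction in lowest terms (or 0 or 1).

1/3

Take x = 0, y = 1/3:
¬x = ¬0 = 1
¬x · y = 1 · 1/3 = 1/3
x + x = 0 + 0 = 0
(x + x) + y = 0 + 1/3 = 1/3
(¬x · y) ⇒ ((x + x) + y) = 1/3 ⇒ 1/3 = 1
y · x = 1/3 · 0 = 0
y · (y · x) = 1/3 · 0 = 0
y · x = 1/3 · 0 = 0
(y · x) + x = 0 + 0 = 0
(y · (y · x)) ⇒ ((y · x) + x) = 0 ⇒ 0 = 1
((¬x · y) ⇒ ((x + x) + y)) · ((y · (y · x)) ⇒ ((y · x) + x)) = 1 · 1 = 1
y ⇒ x = 1/3 ⇒ 0 = 0
¬x = ¬0 = 1
¬x ⇒ y = 1 ⇒ 1/3 = 1/3
x ⇒ x = 0 ⇒ 0 = 1
x · y = 0 · 1/3 = 0
(x ⇒ x) ⇒ (x · y) = 1 ⇒ 0 = 0
(¬x ⇒ y) + ((x ⇒ x) ⇒ (x · y)) = 1/3 + 0 = 1/3
(y ⇒ x) + ((¬x ⇒ y) + ((x ⇒ x) ⇒ (x · y))) = 0 + 1/3 = 1/3
(((¬x · y) ⇒ ((x + x) + y)) · ((y · (y · x)) ⇒ ((y · x) + x))) · ((y ⇒ x) + ((¬x ⇒ y) + ((x ⇒ x) ⇒ (x · y)))) = 1 · 1/3 = 1/3
No assignment yields a value below 1/3, so this is the minimum.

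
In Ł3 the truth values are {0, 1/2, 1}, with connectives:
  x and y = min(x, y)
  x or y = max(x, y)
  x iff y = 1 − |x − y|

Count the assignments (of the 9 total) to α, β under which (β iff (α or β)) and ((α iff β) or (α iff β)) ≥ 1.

3

α = 0, β = 0 ↦ 1  ≥
α = 0, β = 1/2 ↦ 1/2  <
α = 0, β = 1 ↦ 0  <
α = 1/2, β = 0 ↦ 1/2  <
α = 1/2, β = 1/2 ↦ 1  ≥
α = 1/2, β = 1 ↦ 1/2  <
α = 1, β = 0 ↦ 0  <
α = 1, β = 1/2 ↦ 1/2  <
α = 1, β = 1 ↦ 1  ≥
So 3 of the 9 assignments meet the threshold.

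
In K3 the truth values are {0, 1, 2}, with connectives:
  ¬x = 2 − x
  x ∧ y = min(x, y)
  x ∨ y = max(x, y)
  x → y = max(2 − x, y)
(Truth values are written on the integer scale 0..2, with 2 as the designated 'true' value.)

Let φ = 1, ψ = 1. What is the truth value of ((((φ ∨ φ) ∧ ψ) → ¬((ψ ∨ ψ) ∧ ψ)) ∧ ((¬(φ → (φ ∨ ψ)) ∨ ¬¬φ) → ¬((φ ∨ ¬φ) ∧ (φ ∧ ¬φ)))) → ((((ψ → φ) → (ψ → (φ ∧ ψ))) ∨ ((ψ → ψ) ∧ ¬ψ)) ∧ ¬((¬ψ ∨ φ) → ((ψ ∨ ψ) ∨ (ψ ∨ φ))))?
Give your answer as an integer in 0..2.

φ ∨ φ = 1 ∨ 1 = 1
(φ ∨ φ) ∧ ψ = 1 ∧ 1 = 1
ψ ∨ ψ = 1 ∨ 1 = 1
(ψ ∨ ψ) ∧ ψ = 1 ∧ 1 = 1
¬((ψ ∨ ψ) ∧ ψ) = ¬1 = 1
((φ ∨ φ) ∧ ψ) → ¬((ψ ∨ ψ) ∧ ψ) = 1 → 1 = 1
φ ∨ ψ = 1 ∨ 1 = 1
φ → (φ ∨ ψ) = 1 → 1 = 1
¬(φ → (φ ∨ ψ)) = ¬1 = 1
¬φ = ¬1 = 1
¬¬φ = ¬1 = 1
¬(φ → (φ ∨ ψ)) ∨ ¬¬φ = 1 ∨ 1 = 1
¬φ = ¬1 = 1
φ ∨ ¬φ = 1 ∨ 1 = 1
¬φ = ¬1 = 1
φ ∧ ¬φ = 1 ∧ 1 = 1
(φ ∨ ¬φ) ∧ (φ ∧ ¬φ) = 1 ∧ 1 = 1
¬((φ ∨ ¬φ) ∧ (φ ∧ ¬φ)) = ¬1 = 1
(¬(φ → (φ ∨ ψ)) ∨ ¬¬φ) → ¬((φ ∨ ¬φ) ∧ (φ ∧ ¬φ)) = 1 → 1 = 1
(((φ ∨ φ) ∧ ψ) → ¬((ψ ∨ ψ) ∧ ψ)) ∧ ((¬(φ → (φ ∨ ψ)) ∨ ¬¬φ) → ¬((φ ∨ ¬φ) ∧ (φ ∧ ¬φ))) = 1 ∧ 1 = 1
ψ → φ = 1 → 1 = 1
φ ∧ ψ = 1 ∧ 1 = 1
ψ → (φ ∧ ψ) = 1 → 1 = 1
(ψ → φ) → (ψ → (φ ∧ ψ)) = 1 → 1 = 1
ψ → ψ = 1 → 1 = 1
¬ψ = ¬1 = 1
(ψ → ψ) ∧ ¬ψ = 1 ∧ 1 = 1
((ψ → φ) → (ψ → (φ ∧ ψ))) ∨ ((ψ → ψ) ∧ ¬ψ) = 1 ∨ 1 = 1
¬ψ = ¬1 = 1
¬ψ ∨ φ = 1 ∨ 1 = 1
ψ ∨ ψ = 1 ∨ 1 = 1
ψ ∨ φ = 1 ∨ 1 = 1
(ψ ∨ ψ) ∨ (ψ ∨ φ) = 1 ∨ 1 = 1
(¬ψ ∨ φ) → ((ψ ∨ ψ) ∨ (ψ ∨ φ)) = 1 → 1 = 1
¬((¬ψ ∨ φ) → ((ψ ∨ ψ) ∨ (ψ ∨ φ))) = ¬1 = 1
(((ψ → φ) → (ψ → (φ ∧ ψ))) ∨ ((ψ → ψ) ∧ ¬ψ)) ∧ ¬((¬ψ ∨ φ) → ((ψ ∨ ψ) ∨ (ψ ∨ φ))) = 1 ∧ 1 = 1
((((φ ∨ φ) ∧ ψ) → ¬((ψ ∨ ψ) ∧ ψ)) ∧ ((¬(φ → (φ ∨ ψ)) ∨ ¬¬φ) → ¬((φ ∨ ¬φ) ∧ (φ ∧ ¬φ)))) → ((((ψ → φ) → (ψ → (φ ∧ ψ))) ∨ ((ψ → ψ) ∧ ¬ψ)) ∧ ¬((¬ψ ∨ φ) → ((ψ ∨ ψ) ∨ (ψ ∨ φ)))) = 1 → 1 = 1

1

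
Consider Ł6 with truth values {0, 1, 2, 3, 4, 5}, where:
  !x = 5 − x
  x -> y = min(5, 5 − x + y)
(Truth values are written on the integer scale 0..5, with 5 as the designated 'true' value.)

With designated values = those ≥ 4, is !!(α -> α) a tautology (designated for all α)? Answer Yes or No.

Yes

α = 0 ↦ 5
α = 1 ↦ 5
α = 2 ↦ 5
α = 3 ↦ 5
α = 4 ↦ 5
α = 5 ↦ 5
Every assignment gives a value ≥ 4.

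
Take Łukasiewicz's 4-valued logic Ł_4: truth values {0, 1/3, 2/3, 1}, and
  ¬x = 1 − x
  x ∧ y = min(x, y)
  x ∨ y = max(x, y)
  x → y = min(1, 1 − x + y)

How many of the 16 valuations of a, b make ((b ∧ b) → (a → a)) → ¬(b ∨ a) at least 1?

a = 0, b = 0 ↦ 1  ≥
a = 0, b = 1/3 ↦ 2/3  <
a = 0, b = 2/3 ↦ 1/3  <
a = 0, b = 1 ↦ 0  <
a = 1/3, b = 0 ↦ 2/3  <
a = 1/3, b = 1/3 ↦ 2/3  <
a = 1/3, b = 2/3 ↦ 1/3  <
a = 1/3, b = 1 ↦ 0  <
a = 2/3, b = 0 ↦ 1/3  <
a = 2/3, b = 1/3 ↦ 1/3  <
a = 2/3, b = 2/3 ↦ 1/3  <
a = 2/3, b = 1 ↦ 0  <
a = 1, b = 0 ↦ 0  <
a = 1, b = 1/3 ↦ 0  <
a = 1, b = 2/3 ↦ 0  <
a = 1, b = 1 ↦ 0  <
So 1 of the 16 assignments meets the threshold.

1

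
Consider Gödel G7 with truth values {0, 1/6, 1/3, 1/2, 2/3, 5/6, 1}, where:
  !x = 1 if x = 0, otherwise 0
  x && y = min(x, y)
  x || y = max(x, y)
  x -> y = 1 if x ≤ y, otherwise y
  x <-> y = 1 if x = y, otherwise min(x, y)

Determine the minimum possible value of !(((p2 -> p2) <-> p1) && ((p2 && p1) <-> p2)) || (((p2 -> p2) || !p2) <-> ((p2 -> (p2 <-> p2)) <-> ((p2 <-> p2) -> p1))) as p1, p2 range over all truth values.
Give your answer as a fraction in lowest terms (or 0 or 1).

Take p1 = 1/6, p2 = 0:
p2 -> p2 = 0 -> 0 = 1
(p2 -> p2) <-> p1 = 1 <-> 1/6 = 1/6
p2 && p1 = 0 && 1/6 = 0
(p2 && p1) <-> p2 = 0 <-> 0 = 1
((p2 -> p2) <-> p1) && ((p2 && p1) <-> p2) = 1/6 && 1 = 1/6
!(((p2 -> p2) <-> p1) && ((p2 && p1) <-> p2)) = !1/6 = 0
p2 -> p2 = 0 -> 0 = 1
!p2 = !0 = 1
(p2 -> p2) || !p2 = 1 || 1 = 1
p2 <-> p2 = 0 <-> 0 = 1
p2 -> (p2 <-> p2) = 0 -> 1 = 1
p2 <-> p2 = 0 <-> 0 = 1
(p2 <-> p2) -> p1 = 1 -> 1/6 = 1/6
(p2 -> (p2 <-> p2)) <-> ((p2 <-> p2) -> p1) = 1 <-> 1/6 = 1/6
((p2 -> p2) || !p2) <-> ((p2 -> (p2 <-> p2)) <-> ((p2 <-> p2) -> p1)) = 1 <-> 1/6 = 1/6
!(((p2 -> p2) <-> p1) && ((p2 && p1) <-> p2)) || (((p2 -> p2) || !p2) <-> ((p2 -> (p2 <-> p2)) <-> ((p2 <-> p2) -> p1))) = 0 || 1/6 = 1/6
No assignment yields a value below 1/6, so this is the minimum.

1/6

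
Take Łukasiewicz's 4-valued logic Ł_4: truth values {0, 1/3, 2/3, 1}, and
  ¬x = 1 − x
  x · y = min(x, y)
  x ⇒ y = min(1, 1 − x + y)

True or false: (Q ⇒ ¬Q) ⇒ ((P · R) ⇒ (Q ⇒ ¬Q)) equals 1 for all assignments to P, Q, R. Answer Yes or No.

Yes

At P = 0, Q = 0, R = 2/3, for instance:
¬Q = ¬0 = 1
Q ⇒ ¬Q = 0 ⇒ 1 = 1
P · R = 0 · 2/3 = 0
(P · R) ⇒ (Q ⇒ ¬Q) = 0 ⇒ 1 = 1
(Q ⇒ ¬Q) ⇒ ((P · R) ⇒ (Q ⇒ ¬Q)) = 1 ⇒ 1 = 1
and checking the remaining 63 assignments likewise gives ≥ 1 in every case.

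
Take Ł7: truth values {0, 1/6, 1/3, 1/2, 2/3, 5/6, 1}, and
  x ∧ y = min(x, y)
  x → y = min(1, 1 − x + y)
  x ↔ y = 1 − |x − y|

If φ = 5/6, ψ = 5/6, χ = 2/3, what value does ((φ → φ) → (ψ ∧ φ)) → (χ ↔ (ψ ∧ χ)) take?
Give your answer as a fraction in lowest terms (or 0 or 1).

φ → φ = 5/6 → 5/6 = 1
ψ ∧ φ = 5/6 ∧ 5/6 = 5/6
(φ → φ) → (ψ ∧ φ) = 1 → 5/6 = 5/6
ψ ∧ χ = 5/6 ∧ 2/3 = 2/3
χ ↔ (ψ ∧ χ) = 2/3 ↔ 2/3 = 1
((φ → φ) → (ψ ∧ φ)) → (χ ↔ (ψ ∧ χ)) = 5/6 → 1 = 1

1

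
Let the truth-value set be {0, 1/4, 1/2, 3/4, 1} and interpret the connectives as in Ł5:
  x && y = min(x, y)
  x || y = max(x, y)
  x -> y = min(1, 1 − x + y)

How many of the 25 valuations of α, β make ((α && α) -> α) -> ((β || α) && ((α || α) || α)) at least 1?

5

value 1: 5 assignments (counts)
value 3/4: 5 assignments
value 1/2: 5 assignments
value 1/4: 5 assignments
value 0: 5 assignments
So 5 of the 25 assignments meet the threshold.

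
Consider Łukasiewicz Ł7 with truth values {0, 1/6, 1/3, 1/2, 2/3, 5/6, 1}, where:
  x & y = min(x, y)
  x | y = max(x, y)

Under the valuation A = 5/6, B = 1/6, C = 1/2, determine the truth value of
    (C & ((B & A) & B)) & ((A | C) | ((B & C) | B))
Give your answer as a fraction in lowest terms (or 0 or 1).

1/6

B & A = 1/6 & 5/6 = 1/6
(B & A) & B = 1/6 & 1/6 = 1/6
C & ((B & A) & B) = 1/2 & 1/6 = 1/6
A | C = 5/6 | 1/2 = 5/6
B & C = 1/6 & 1/2 = 1/6
(B & C) | B = 1/6 | 1/6 = 1/6
(A | C) | ((B & C) | B) = 5/6 | 1/6 = 5/6
(C & ((B & A) & B)) & ((A | C) | ((B & C) | B)) = 1/6 & 5/6 = 1/6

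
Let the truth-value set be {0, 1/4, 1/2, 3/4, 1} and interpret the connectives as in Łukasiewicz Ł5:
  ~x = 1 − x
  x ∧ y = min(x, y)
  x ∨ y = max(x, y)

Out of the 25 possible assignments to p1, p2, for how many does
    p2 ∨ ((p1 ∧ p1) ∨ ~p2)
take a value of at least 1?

value 1: 13 assignments (counts)
value 3/4: 9 assignments
value 1/2: 3 assignments
So 13 of the 25 assignments meet the threshold.

13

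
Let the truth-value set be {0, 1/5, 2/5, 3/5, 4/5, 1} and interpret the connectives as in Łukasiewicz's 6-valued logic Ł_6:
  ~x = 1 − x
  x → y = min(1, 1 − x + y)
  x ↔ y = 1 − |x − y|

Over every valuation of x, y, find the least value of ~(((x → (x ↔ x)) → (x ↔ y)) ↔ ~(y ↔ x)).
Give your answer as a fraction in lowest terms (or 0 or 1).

1/5

Take x = 0, y = 2/5:
x ↔ x = 0 ↔ 0 = 1
x → (x ↔ x) = 0 → 1 = 1
x ↔ y = 0 ↔ 2/5 = 3/5
(x → (x ↔ x)) → (x ↔ y) = 1 → 3/5 = 3/5
y ↔ x = 2/5 ↔ 0 = 3/5
~(y ↔ x) = ~3/5 = 2/5
((x → (x ↔ x)) → (x ↔ y)) ↔ ~(y ↔ x) = 3/5 ↔ 2/5 = 4/5
~(((x → (x ↔ x)) → (x ↔ y)) ↔ ~(y ↔ x)) = ~4/5 = 1/5
No assignment yields a value below 1/5, so this is the minimum.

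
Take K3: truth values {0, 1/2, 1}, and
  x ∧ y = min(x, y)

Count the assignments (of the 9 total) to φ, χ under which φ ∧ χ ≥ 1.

1

φ = 0, χ = 0 ↦ 0  <
φ = 0, χ = 1/2 ↦ 0  <
φ = 0, χ = 1 ↦ 0  <
φ = 1/2, χ = 0 ↦ 0  <
φ = 1/2, χ = 1/2 ↦ 1/2  <
φ = 1/2, χ = 1 ↦ 1/2  <
φ = 1, χ = 0 ↦ 0  <
φ = 1, χ = 1/2 ↦ 1/2  <
φ = 1, χ = 1 ↦ 1  ≥
So 1 of the 9 assignments meets the threshold.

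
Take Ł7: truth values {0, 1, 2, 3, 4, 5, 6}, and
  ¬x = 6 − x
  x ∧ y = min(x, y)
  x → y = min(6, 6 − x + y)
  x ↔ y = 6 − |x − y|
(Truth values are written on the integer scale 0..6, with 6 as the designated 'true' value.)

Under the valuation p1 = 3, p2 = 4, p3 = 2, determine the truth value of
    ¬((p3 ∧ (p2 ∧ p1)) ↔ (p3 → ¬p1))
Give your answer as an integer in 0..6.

p2 ∧ p1 = 4 ∧ 3 = 3
p3 ∧ (p2 ∧ p1) = 2 ∧ 3 = 2
¬p1 = ¬3 = 3
p3 → ¬p1 = 2 → 3 = 6
(p3 ∧ (p2 ∧ p1)) ↔ (p3 → ¬p1) = 2 ↔ 6 = 2
¬((p3 ∧ (p2 ∧ p1)) ↔ (p3 → ¬p1)) = ¬2 = 4

4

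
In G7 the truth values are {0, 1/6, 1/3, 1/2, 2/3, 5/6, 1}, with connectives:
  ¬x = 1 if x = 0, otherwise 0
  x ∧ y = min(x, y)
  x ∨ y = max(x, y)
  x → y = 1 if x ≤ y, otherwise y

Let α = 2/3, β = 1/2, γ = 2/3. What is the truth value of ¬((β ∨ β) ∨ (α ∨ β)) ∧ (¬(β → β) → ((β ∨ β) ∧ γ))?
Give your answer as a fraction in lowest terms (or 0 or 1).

0

β ∨ β = 1/2 ∨ 1/2 = 1/2
α ∨ β = 2/3 ∨ 1/2 = 2/3
(β ∨ β) ∨ (α ∨ β) = 1/2 ∨ 2/3 = 2/3
¬((β ∨ β) ∨ (α ∨ β)) = ¬2/3 = 0
β → β = 1/2 → 1/2 = 1
¬(β → β) = ¬1 = 0
β ∨ β = 1/2 ∨ 1/2 = 1/2
(β ∨ β) ∧ γ = 1/2 ∧ 2/3 = 1/2
¬(β → β) → ((β ∨ β) ∧ γ) = 0 → 1/2 = 1
¬((β ∨ β) ∨ (α ∨ β)) ∧ (¬(β → β) → ((β ∨ β) ∧ γ)) = 0 ∧ 1 = 0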